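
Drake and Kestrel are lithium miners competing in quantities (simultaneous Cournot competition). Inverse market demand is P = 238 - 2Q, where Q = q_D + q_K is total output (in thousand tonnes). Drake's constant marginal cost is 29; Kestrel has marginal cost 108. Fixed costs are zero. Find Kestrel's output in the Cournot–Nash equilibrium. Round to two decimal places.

8.50

Drake's profit: π_D = (238 - 2Q)q_D - (29q_D). Setting ∂π_D/∂q_D = 0: 209 - 4q_D - 2(q_K) = 0.
Kestrel's profit: π_K = (238 - 2Q)q_K - (108q_K). Setting ∂π_K/∂q_K = 0: 130 - 4q_K - 2(q_D) = 0.
Rearranging gives the reaction functions q_D = (209 - 2q_K)/4 and q_K = (130 - 2q_D)/4.
Solving the pair: q_D = 48, q_K = 17/2.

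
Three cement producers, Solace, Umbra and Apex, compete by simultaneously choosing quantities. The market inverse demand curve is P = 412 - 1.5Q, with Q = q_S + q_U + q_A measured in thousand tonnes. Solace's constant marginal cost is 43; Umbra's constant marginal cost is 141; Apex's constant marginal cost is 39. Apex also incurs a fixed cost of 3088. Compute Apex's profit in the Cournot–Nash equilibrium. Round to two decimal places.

6472.04

Solace's profit: π_S = (412 - 1.5Q)q_S - (43q_S). Setting ∂π_S/∂q_S = 0: 369 - 3q_S - (3/2)(q_U + q_A) = 0.
Umbra's profit: π_U = (412 - 1.5Q)q_U - (141q_U). Setting ∂π_U/∂q_U = 0: 271 - 3q_U - (3/2)(q_S + q_A) = 0.
Apex's first-order condition: 373 - 3q_A - (3/2)(q_S + q_U) = 0.
Adding the 3 conditions: 1013 − 3Q − 3Q = 0, i.e. Q = 1013/6.
Back-substituting: q_S = (369 − 1013/4)/(3/2) = 463/6, q_U = (271 − 1013/4)/(3/2) = 71/6, q_A = (373 − 1013/4)/(3/2) = 479/6.
Price P = 412 - (3/2)·(1013/6) = 635/4.
Apex's profit: (635/4 - 39)·(479/6) - 3088 = 6472.0417.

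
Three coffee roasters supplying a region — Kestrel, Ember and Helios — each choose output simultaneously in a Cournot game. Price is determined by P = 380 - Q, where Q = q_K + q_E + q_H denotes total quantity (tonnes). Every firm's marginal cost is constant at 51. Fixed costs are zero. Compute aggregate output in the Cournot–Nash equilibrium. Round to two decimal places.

A representative firm's profit is π_i = q_i(380 - Q) - 51q_i.
Setting ∂π_i/∂q_i = 0 with rivals' quantities fixed: 329 - 2q_i - Σ_{j≠i} q_j = 0.
By symmetry each firm produces the same amount; substituting Σ_{j≠i} q_j = 2q_i yields q_i = 329/4.
Total output Q = 329/4 + 329/4 + 329/4 = 987/4.

246.75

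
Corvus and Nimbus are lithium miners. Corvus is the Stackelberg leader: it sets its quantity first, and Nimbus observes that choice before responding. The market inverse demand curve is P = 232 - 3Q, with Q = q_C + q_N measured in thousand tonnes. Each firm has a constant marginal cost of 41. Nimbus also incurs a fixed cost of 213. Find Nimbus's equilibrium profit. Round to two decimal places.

The follower Nimbus best-responds to any q_C: π_N = (232 - 3Q)q_N - 41q_N.
∂π_N/∂q_N = 191 - 3q_C - 6q_N = 0 gives the reaction function q_N = (191 - 3q_C)/6.
The leader anticipates this reaction. Substituting into P = 232 - 3Q gives P = 273/2 - (3/2)q_C, so π_C = (273/2 - (3/2)q_C)q_C - 41q_C.
Maximising: ∂π_C/∂q_C = 191/2 - 3q_C = 0, giving q_C = 191/6.
Then q_N = (191 - 3·(191/6))/6 = 191/12.
Price P = 232 - 3·(191/4) = 355/4.
Nimbus's profit: (355/4 - 41)·(191/12) - 213 = 547.0208.

547.02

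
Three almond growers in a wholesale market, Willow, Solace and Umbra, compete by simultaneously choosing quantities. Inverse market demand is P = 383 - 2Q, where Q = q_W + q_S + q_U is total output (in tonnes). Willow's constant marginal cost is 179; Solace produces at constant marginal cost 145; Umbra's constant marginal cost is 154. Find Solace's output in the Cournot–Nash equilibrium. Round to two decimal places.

35.13

Willow's profit: π_W = (383 - 2Q)q_W - (179q_W). Setting ∂π_W/∂q_W = 0: 204 - 4q_W - 2(q_S + q_U) = 0.
Solace's profit: π_S = (383 - 2Q)q_S - (145q_S). Setting ∂π_S/∂q_S = 0: 238 - 4q_S - 2(q_W + q_U) = 0.
Umbra's first-order condition: 229 - 4q_U - 2(q_W + q_S) = 0.
Summing all 3 equations gives 671 − 8Q = 0, hence Q = 671/8.
Back-substituting: q_W = (204 − 671/4)/2 = 145/8, q_S = (238 − 671/4)/2 = 281/8, q_U = (229 − 671/4)/2 = 245/8.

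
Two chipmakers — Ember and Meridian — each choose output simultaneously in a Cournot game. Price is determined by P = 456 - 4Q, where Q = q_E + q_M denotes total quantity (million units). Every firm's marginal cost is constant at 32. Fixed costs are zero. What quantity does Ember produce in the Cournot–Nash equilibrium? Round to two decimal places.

Each firm earns π_i = (456 - 4Q)q_i - 32q_i.
First-order condition (treating rivals' output as given): 424 - 8q_i - 4q_j = 0.
With identical firms every q_j equals q_i, so q_j = q_i and 424 = 12q_i, giving q_i = 106/3.

35.33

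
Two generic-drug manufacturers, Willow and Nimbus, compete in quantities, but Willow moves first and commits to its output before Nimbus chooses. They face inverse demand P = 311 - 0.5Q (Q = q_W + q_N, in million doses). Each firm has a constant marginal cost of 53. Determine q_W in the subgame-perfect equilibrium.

The follower Nimbus best-responds to any q_W: π_N = (311 - 0.5Q)q_N - 53q_N.
∂π_N/∂q_N = 258 - (1/2)q_W - q_N = 0 gives the reaction function q_N = (258 - (1/2)q_W).
The leader anticipates this reaction. Substituting into P = 311 - 0.5Q gives P = 182 - (1/4)q_W, so π_W = (182 - (1/4)q_W)q_W - 53q_W.
The leader's first-order condition 129 - (1/2)q_W = 0 yields q_W = 258.
Then q_N = (258 - (1/2)·258) = 129.

258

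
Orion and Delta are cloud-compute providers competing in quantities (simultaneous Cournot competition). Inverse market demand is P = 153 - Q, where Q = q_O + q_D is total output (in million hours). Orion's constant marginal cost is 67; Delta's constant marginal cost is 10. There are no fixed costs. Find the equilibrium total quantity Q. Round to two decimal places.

76.33

Orion's profit: π_O = (153 - Q)q_O - (67q_O). Setting ∂π_O/∂q_O = 0: 86 - 2q_O - (q_D) = 0.
Delta's profit: π_D = (153 - Q)q_D - (10q_D). Setting ∂π_D/∂q_D = 0: 143 - 2q_D - (q_O) = 0.
So q_O = (86 - q_D)/2 and q_D = (143 - q_O)/2.
Substituting one into the other gives q_O = 29/3 and q_D = 200/3.
Total output Q = 29/3 + 200/3 = 229/3.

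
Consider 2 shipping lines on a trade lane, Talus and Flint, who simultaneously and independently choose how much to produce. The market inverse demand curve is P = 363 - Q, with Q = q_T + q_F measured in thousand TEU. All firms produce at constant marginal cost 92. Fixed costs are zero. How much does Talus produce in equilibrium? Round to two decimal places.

A representative firm's profit is π_i = q_i(363 - Q) - 92q_i.
First-order condition (treating rivals' output as given): 271 - 2q_i - q_j = 0.
By symmetry each firm produces the same amount; substituting q_j = q_i yields q_i = 271/3.

90.33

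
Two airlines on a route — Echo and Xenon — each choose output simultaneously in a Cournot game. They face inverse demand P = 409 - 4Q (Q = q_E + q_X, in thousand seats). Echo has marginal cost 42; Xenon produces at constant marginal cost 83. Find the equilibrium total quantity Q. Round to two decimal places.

57.75

Echo's profit: π_E = (409 - 4Q)q_E - (42q_E). Setting ∂π_E/∂q_E = 0: 367 - 8q_E - 4(q_X) = 0.
Xenon's profit: π_X = (409 - 4Q)q_X - (83q_X). Setting ∂π_X/∂q_X = 0: 326 - 8q_X - 4(q_E) = 0.
Best responses: q_E = (367 - 4q_X)/8, q_X = (326 - 4q_E)/8.
Solving the pair: q_E = 34, q_X = 95/4.
Total output Q = 34 + 95/4 = 231/4.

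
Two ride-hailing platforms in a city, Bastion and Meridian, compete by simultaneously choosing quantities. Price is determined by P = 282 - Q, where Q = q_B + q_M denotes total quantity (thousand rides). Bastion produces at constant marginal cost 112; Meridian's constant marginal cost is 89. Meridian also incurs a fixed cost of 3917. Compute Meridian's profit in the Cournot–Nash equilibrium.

1267

Bastion's profit: π_B = (282 - Q)q_B - (112q_B). Setting ∂π_B/∂q_B = 0: 170 - 2q_B - (q_M) = 0.
Meridian's profit: π_M = (282 - Q)q_M - (89q_M). Setting ∂π_M/∂q_M = 0: 193 - 2q_M - (q_B) = 0.
Best responses: q_B = (170 - q_M)/2, q_M = (193 - q_B)/2.
Substituting one into the other gives q_B = 49 and q_M = 72.
Price P = 282 - 121 = 161.
Meridian's profit: (161 - 89)·72 - 3917 = 1267.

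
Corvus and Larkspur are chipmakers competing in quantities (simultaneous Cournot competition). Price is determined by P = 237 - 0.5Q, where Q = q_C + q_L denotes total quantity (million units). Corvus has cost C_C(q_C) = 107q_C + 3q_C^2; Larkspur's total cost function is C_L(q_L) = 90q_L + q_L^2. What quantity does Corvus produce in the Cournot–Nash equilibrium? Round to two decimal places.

15.25

Corvus's profit: π_C = (237 - 0.5Q)q_C - (107q_C + 3q_C²). Setting ∂π_C/∂q_C = 0: 130 - 7q_C - (1/2)(q_L) = 0.
Larkspur's profit: π_L = (237 - 0.5Q)q_L - (90q_L + q_L²). Setting ∂π_L/∂q_L = 0: 147 - 3q_L - (1/2)(q_C) = 0.
Best responses: q_C = (130 - (1/2)q_L)/7, q_L = (147 - (1/2)q_C)/3.
Substituting one into the other gives q_C = 1266/83 and q_L = 46.4578.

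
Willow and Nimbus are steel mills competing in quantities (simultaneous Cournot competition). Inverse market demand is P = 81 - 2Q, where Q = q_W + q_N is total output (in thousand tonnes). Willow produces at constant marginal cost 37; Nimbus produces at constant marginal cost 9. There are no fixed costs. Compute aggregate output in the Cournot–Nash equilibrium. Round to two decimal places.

Willow's profit: π_W = (81 - 2Q)q_W - (37q_W). Setting ∂π_W/∂q_W = 0: 44 - 4q_W - 2(q_N) = 0.
Nimbus's profit: π_N = (81 - 2Q)q_N - (9q_N). Setting ∂π_N/∂q_N = 0: 72 - 4q_N - 2(q_W) = 0.
Best responses: q_W = (44 - 2q_N)/4, q_N = (72 - 2q_W)/4.
Solving the pair: q_W = 8/3, q_N = 50/3.
Total output Q = 8/3 + 50/3 = 58/3.

19.33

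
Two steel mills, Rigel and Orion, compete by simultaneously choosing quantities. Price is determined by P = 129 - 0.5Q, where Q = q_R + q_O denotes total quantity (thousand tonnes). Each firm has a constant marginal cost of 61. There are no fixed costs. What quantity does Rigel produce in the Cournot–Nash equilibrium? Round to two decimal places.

Each firm earns π_i = (129 - 0.5Q)q_i - 61q_i.
Setting ∂π_i/∂q_i = 0 with rivals' quantities fixed: 68 - q_i - (1/2)q_j = 0.
By symmetry each firm produces the same amount; substituting q_j = q_i yields q_i = 68/(3/2) = 136/3.

45.33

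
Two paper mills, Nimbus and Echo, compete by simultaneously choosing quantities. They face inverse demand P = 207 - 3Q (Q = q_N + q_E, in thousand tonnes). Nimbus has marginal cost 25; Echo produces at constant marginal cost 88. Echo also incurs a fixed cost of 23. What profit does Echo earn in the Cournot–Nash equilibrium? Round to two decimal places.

93.15

Nimbus's profit: π_N = (207 - 3Q)q_N - (25q_N). Setting ∂π_N/∂q_N = 0: 182 - 6q_N - 3(q_E) = 0.
Echo's profit: π_E = (207 - 3Q)q_E - (88q_E). Setting ∂π_E/∂q_E = 0: 119 - 6q_E - 3(q_N) = 0.
Best responses: q_N = (182 - 3q_E)/6, q_E = (119 - 3q_N)/6.
Solving the pair: q_N = 245/9, q_E = 56/9.
Price P = 207 - 3·(301/9) = 320/3.
Echo's profit: (320/3 - 88)·(56/9) - 23 = 93.1481.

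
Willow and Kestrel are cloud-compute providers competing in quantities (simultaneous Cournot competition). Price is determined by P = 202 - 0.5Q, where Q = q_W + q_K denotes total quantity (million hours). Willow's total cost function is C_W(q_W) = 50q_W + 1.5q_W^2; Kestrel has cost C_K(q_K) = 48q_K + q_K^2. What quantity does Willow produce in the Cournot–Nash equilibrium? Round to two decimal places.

Willow's profit: π_W = (202 - 0.5Q)q_W - (50q_W + (3/2)q_W²). Setting ∂π_W/∂q_W = 0: 152 - 4q_W - (1/2)(q_K) = 0.
Kestrel's first-order condition: 154 - 3q_K - (1/2)(q_W) = 0.
Rearranging gives the reaction functions q_W = (152 - (1/2)q_K)/4 and q_K = (154 - (1/2)q_W)/3.
Substituting one into the other gives q_W = 1516/47 and q_K = 45.9574.

32.26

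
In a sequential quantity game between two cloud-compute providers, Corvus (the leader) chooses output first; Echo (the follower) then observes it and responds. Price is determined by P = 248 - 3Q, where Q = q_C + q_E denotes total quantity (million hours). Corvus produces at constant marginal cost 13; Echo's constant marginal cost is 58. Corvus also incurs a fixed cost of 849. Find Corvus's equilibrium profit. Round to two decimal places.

The follower Echo best-responds to any q_C: π_E = (248 - 3Q)q_E - 58q_E.
∂π_E/∂q_E = 190 - 3q_C - 6q_E = 0 gives the reaction function q_E = (190 - 3q_C)/6.
Corvus substitutes q_E(q_C) into its own profit: π_C = q_C(248 - 3q_C - (190 - 3q_C)/2) - 13q_C = (153 - (3/2)q_C)q_C - 13q_C.
Leader FOC: 140 - 3q_C = 0, so q_C = 140/3.
Then q_E = (190 - 3·(140/3))/6 = 25/3.
Price P = 248 - 3·55 = 83.
Corvus's profit: (83 - 13)·(140/3) - 849 = 2417.6667.

2417.67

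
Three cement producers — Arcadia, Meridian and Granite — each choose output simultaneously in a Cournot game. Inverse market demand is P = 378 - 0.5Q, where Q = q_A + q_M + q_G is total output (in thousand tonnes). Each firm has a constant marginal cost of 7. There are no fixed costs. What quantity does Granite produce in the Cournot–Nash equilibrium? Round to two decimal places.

185.50

A representative firm's profit is π_i = q_i(378 - 0.5Q) - 7q_i.
First-order condition (treating rivals' output as given): 371 - q_i - (1/2)·Σ_{j≠i} q_j = 0.
By symmetry each firm produces the same amount; substituting Σ_{j≠i} q_j = 2q_i yields q_i = 371/2.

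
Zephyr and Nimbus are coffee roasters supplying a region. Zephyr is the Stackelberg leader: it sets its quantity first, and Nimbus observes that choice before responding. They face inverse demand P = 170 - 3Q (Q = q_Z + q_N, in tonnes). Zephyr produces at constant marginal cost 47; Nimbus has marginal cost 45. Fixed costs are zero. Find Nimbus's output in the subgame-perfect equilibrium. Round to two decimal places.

The follower Nimbus best-responds to any q_Z: π_N = (170 - 3Q)q_N - 45q_N.
Setting the follower's marginal profit to zero, 125 - 3q_Z - 6q_N = 0, i.e. q_N = (125 - 3q_Z)/6.
The leader anticipates this reaction. Substituting into P = 170 - 3Q gives P = 215/2 - (3/2)q_Z, so π_Z = (215/2 - (3/2)q_Z)q_Z - 47q_Z.
Maximising: ∂π_Z/∂q_Z = 121/2 - 3q_Z = 0, giving q_Z = 121/6.
Then q_N = (125 - 3·(121/6))/6 = 43/4.

10.75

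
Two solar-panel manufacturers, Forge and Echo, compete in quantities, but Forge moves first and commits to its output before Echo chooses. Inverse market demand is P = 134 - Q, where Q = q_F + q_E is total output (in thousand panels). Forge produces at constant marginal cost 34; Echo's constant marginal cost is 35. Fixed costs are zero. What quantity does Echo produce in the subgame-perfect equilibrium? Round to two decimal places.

24.25

The follower Echo best-responds to any q_F: π_E = (134 - Q)q_E - 35q_E.
Follower FOC: 99 - q_F - 2q_E = 0, so q_E(q_F) = (99 - q_F)/2.
The leader anticipates this reaction. Substituting into P = 134 - Q gives P = 169/2 - (1/2)q_F, so π_F = (169/2 - (1/2)q_F)q_F - 34q_F.
Maximising: ∂π_F/∂q_F = 101/2 - q_F = 0, giving q_F = 101/2.
Then q_E = (99 - 101/2)/2 = 97/4.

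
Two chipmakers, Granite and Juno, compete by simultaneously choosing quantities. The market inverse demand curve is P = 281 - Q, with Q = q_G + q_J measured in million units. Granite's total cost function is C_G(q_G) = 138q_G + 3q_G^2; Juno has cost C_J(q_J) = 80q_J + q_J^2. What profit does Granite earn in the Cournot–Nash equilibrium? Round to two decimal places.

572.91

Granite's profit: π_G = (281 - Q)q_G - (138q_G + 3q_G²). Setting ∂π_G/∂q_G = 0: 143 - 8q_G - (q_J) = 0.
Juno's profit: π_J = (281 - Q)q_J - (80q_J + q_J²). Setting ∂π_J/∂q_J = 0: 201 - 4q_J - (q_G) = 0.
Rearranging gives the reaction functions q_G = (143 - q_J)/8 and q_J = (201 - q_G)/4.
Substituting one into the other gives q_G = 371/31 and q_J = 1465/31.
Price P = 281 - 1836/31 = 221.7742.
Granite's profit: 221.7742·(371/31) - 138·(371/31) - 3(371/31)² = 572.9074.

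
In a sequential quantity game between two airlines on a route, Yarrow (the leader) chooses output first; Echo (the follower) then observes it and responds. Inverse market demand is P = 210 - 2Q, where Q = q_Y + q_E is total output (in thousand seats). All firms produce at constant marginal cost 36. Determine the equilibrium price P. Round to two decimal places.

79.50

The follower Echo best-responds to any q_Y: π_E = (210 - 2Q)q_E - 36q_E.
Setting the follower's marginal profit to zero, 174 - 2q_Y - 4q_E = 0, i.e. q_E = (174 - 2q_Y)/4.
The leader anticipates this reaction. Substituting into P = 210 - 2Q gives P = 123 - q_Y, so π_Y = (123 - q_Y)q_Y - 36q_Y.
Maximising: ∂π_Y/∂q_Y = 87 - 2q_Y = 0, giving q_Y = 87/2.
Then q_E = (174 - 2·(87/2))/4 = 87/4.
Total output Q = 261/4, so price P = 210 - 2·(261/4) = 159/2.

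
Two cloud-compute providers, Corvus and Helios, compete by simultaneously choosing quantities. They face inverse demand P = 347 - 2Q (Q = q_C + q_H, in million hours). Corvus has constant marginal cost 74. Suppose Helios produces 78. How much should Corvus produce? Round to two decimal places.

29.25

With the rival's output fixed at 78, Corvus's profit is π_C = (347 - 2·78 - 2q_C)q_C - (74q_C) = (191 - 2q_C)q_C - (74q_C).
∂π_C/∂q_C = 117 - 4q_C = 0, so q_C = 117/4.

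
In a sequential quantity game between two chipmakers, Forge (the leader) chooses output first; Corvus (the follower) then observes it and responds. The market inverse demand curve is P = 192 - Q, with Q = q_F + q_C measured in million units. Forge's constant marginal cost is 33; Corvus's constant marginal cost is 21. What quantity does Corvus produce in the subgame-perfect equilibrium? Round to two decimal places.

Solve by backward induction. Given q_F, the follower Corvus maximises π_C = (192 - q_F - q_C)q_C - 21q_C.
∂π_C/∂q_C = 171 - q_F - 2q_C = 0 gives the reaction function q_C = (171 - q_F)/2.
Forge substitutes q_C(q_F) into its own profit: π_F = q_F(192 - q_F - (171 - q_F)/2) - 33q_F = (213/2 - (1/2)q_F)q_F - 33q_F.
Leader FOC: 147/2 - q_F = 0, so q_F = 147/2.
Then q_C = (171 - 147/2)/2 = 195/4.

48.75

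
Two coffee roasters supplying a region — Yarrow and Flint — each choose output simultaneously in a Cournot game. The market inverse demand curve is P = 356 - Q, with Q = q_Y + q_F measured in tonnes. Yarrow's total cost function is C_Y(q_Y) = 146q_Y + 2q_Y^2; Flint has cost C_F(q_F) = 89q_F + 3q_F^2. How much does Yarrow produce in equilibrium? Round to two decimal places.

Yarrow's profit: π_Y = (356 - Q)q_Y - (146q_Y + 2q_Y²). Setting ∂π_Y/∂q_Y = 0: 210 - 6q_Y - (q_F) = 0.
Flint's profit: π_F = (356 - Q)q_F - (89q_F + 3q_F²). Setting ∂π_F/∂q_F = 0: 267 - 8q_F - (q_Y) = 0.
Rearranging gives the reaction functions q_Y = (210 - q_F)/6 and q_F = (267 - q_Y)/8.
Substituting one into the other gives q_Y = 1413/47 and q_F = 1392/47.

30.06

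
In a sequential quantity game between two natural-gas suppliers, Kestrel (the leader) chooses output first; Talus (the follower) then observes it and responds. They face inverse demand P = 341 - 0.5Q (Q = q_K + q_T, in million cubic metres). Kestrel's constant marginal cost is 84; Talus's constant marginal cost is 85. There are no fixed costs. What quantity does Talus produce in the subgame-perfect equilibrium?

127

The follower Talus best-responds to any q_K: π_T = (341 - 0.5Q)q_T - 85q_T.
∂π_T/∂q_T = 256 - (1/2)q_K - q_T = 0 gives the reaction function q_T = (256 - (1/2)q_K).
The leader anticipates this reaction. Substituting into P = 341 - 0.5Q gives P = 213 - (1/4)q_K, so π_K = (213 - (1/4)q_K)q_K - 84q_K.
Leader FOC: 129 - (1/2)q_K = 0, so q_K = 258.
Then q_T = (256 - (1/2)·258) = 127.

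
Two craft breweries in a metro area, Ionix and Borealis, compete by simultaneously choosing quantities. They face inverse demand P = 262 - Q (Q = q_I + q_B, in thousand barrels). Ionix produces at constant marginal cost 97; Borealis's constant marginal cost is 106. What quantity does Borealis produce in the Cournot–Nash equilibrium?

49

Ionix's profit: π_I = (262 - Q)q_I - (97q_I). Setting ∂π_I/∂q_I = 0: 165 - 2q_I - (q_B) = 0.
Borealis's first-order condition: 156 - 2q_B - (q_I) = 0.
So q_I = (165 - q_B)/2 and q_B = (156 - q_I)/2.
Substituting one into the other gives q_I = 58 and q_B = 49.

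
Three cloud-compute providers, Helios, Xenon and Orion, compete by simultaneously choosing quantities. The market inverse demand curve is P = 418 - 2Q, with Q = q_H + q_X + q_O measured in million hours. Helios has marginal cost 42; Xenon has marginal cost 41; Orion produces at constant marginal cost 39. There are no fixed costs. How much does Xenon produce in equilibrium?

Helios's profit: π_H = (418 - 2Q)q_H - (42q_H). Setting ∂π_H/∂q_H = 0: 376 - 4q_H - 2(q_X + q_O) = 0.
Xenon's profit: π_X = (418 - 2Q)q_X - (41q_X). Setting ∂π_X/∂q_X = 0: 377 - 4q_X - 2(q_H + q_O) = 0.
Orion's first-order condition: 379 - 4q_O - 2(q_H + q_X) = 0.
Adding the 3 first-order conditions: 1132 − 8Q = 0, so Q = 283/2.
Back-substituting: q_H = (376 − 283)/2 = 93/2, q_X = (377 − 283)/2 = 47, q_O = (379 − 283)/2 = 48.

47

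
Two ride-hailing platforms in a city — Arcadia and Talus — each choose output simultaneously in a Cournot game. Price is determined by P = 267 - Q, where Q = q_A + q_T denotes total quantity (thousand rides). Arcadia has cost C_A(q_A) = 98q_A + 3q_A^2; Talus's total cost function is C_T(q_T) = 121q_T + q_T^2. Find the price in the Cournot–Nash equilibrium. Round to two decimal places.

217.68

Arcadia's profit: π_A = (267 - Q)q_A - (98q_A + 3q_A²). Setting ∂π_A/∂q_A = 0: 169 - 8q_A - (q_T) = 0.
Talus's first-order condition: 146 - 4q_T - (q_A) = 0.
So q_A = (169 - q_T)/8 and q_T = (146 - q_A)/4.
Substituting one into the other gives q_A = 530/31 and q_T = 999/31.
Total output Q = 1529/31, so price P = 267 - 1529/31 = 217.6774.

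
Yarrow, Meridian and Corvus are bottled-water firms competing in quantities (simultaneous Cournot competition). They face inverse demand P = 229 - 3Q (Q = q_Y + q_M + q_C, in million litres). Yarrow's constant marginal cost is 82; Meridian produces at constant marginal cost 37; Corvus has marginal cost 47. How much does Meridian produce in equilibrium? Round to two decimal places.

20.58

Yarrow's profit: π_Y = (229 - 3Q)q_Y - (82q_Y). Setting ∂π_Y/∂q_Y = 0: 147 - 6q_Y - 3(q_M + q_C) = 0.
Meridian's profit: π_M = (229 - 3Q)q_M - (37q_M). Setting ∂π_M/∂q_M = 0: 192 - 6q_M - 3(q_Y + q_C) = 0.
Corvus's profit: π_C = (229 - 3Q)q_C - (47q_C). Setting ∂π_C/∂q_C = 0: 182 - 6q_C - 3(q_Y + q_M) = 0.
Adding the 3 conditions: 521 − 6Q − 6Q = 0, i.e. Q = 521/12.
Back-substituting: q_Y = (147 − 521/4)/3 = 67/12, q_M = (192 − 521/4)/3 = 247/12, q_C = (182 − 521/4)/3 = 69/4.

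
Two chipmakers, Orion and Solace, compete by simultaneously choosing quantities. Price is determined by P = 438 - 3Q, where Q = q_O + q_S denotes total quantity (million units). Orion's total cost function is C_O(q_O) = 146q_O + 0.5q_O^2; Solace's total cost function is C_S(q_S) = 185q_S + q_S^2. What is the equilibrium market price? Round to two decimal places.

Orion's profit: π_O = (438 - 3Q)q_O - (146q_O + (1/2)q_O²). Setting ∂π_O/∂q_O = 0: 292 - 7q_O - 3(q_S) = 0.
Solace's first-order condition: 253 - 8q_S - 3(q_O) = 0.
Rearranging gives the reaction functions q_O = (292 - 3q_S)/7 and q_S = (253 - 3q_O)/8.
Solving the pair: q_O = 1577/47, q_S = 895/47.
Total output Q = 52.5957, so price P = 438 - 3·52.5957 = 280.2128.

280.21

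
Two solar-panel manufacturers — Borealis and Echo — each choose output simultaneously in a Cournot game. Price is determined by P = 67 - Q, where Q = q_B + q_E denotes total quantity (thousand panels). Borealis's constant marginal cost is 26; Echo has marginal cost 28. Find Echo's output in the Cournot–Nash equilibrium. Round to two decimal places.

Borealis's profit: π_B = (67 - Q)q_B - (26q_B). Setting ∂π_B/∂q_B = 0: 41 - 2q_B - (q_E) = 0.
Echo's profit: π_E = (67 - Q)q_E - (28q_E). Setting ∂π_E/∂q_E = 0: 39 - 2q_E - (q_B) = 0.
So q_B = (41 - q_E)/2 and q_E = (39 - q_B)/2.
Substituting one into the other gives q_B = 43/3 and q_E = 37/3.

12.33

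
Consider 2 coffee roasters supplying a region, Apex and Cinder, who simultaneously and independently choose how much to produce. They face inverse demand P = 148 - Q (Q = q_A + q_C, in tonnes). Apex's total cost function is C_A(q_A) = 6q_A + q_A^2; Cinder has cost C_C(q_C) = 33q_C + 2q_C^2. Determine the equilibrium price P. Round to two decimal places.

102.13

Apex's profit: π_A = (148 - Q)q_A - (6q_A + q_A²). Setting ∂π_A/∂q_A = 0: 142 - 4q_A - (q_C) = 0.
Cinder's profit: π_C = (148 - Q)q_C - (33q_C + 2q_C²). Setting ∂π_C/∂q_C = 0: 115 - 6q_C - (q_A) = 0.
So q_A = (142 - q_C)/4 and q_C = (115 - q_A)/6.
Solving the pair: q_A = 737/23, q_C = 318/23.
Total output Q = 1055/23, so price P = 148 - 1055/23 = 102.1304.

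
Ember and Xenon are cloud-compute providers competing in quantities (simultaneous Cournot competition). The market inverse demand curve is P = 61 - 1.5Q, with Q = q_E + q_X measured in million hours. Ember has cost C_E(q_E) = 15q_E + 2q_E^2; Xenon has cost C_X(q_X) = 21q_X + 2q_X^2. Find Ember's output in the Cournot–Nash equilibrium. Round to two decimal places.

5.60

Ember's profit: π_E = (61 - 1.5Q)q_E - (15q_E + 2q_E²). Setting ∂π_E/∂q_E = 0: 46 - 7q_E - (3/2)(q_X) = 0.
Xenon's first-order condition: 40 - 7q_X - (3/2)(q_E) = 0.
So q_E = (46 - (3/2)q_X)/7 and q_X = (40 - (3/2)q_E)/7.
Substituting one into the other gives q_E = 1048/187 and q_X = 844/187.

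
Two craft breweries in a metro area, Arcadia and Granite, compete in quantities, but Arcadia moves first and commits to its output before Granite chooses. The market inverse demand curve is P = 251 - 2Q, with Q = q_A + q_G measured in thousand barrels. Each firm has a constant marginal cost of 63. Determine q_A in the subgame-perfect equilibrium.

47

Solve by backward induction. Given q_A, the follower Granite maximises π_G = (251 - 2q_A - 2q_G)q_G - 63q_G.
∂π_G/∂q_G = 188 - 2q_A - 4q_G = 0 gives the reaction function q_G = (188 - 2q_A)/4.
The leader anticipates this reaction. Substituting into P = 251 - 2Q gives P = 157 - q_A, so π_A = (157 - q_A)q_A - 63q_A.
Leader FOC: 94 - 2q_A = 0, so q_A = 47.
Then q_G = (188 - 2·47)/4 = 47/2.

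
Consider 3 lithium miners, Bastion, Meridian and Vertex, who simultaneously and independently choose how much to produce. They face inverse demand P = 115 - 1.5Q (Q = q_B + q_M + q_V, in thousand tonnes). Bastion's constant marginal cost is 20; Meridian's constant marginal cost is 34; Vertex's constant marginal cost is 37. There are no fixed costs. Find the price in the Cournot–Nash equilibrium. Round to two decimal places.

Bastion's profit: π_B = (115 - 1.5Q)q_B - (20q_B). Setting ∂π_B/∂q_B = 0: 95 - 3q_B - (3/2)(q_M + q_V) = 0.
Meridian's profit: π_M = (115 - 1.5Q)q_M - (34q_M). Setting ∂π_M/∂q_M = 0: 81 - 3q_M - (3/2)(q_B + q_V) = 0.
Vertex's profit: π_V = (115 - 1.5Q)q_V - (37q_V). Setting ∂π_V/∂q_V = 0: 78 - 3q_V - (3/2)(q_B + q_M) = 0.
Adding the 3 first-order conditions: 254 − 6Q = 0, so Q = 127/3.
Back-substituting: q_B = (95 − 127/2)/(3/2) = 21, q_M = (81 − 127/2)/(3/2) = 35/3, q_V = (78 − 127/2)/(3/2) = 29/3.
Total output Q = 127/3, so price P = 115 - (3/2)·(127/3) = 103/2.

51.50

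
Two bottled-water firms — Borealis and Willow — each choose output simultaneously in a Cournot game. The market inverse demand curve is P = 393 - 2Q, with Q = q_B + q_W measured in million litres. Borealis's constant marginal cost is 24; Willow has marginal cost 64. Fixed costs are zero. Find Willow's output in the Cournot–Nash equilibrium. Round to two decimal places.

Borealis's profit: π_B = (393 - 2Q)q_B - (24q_B). Setting ∂π_B/∂q_B = 0: 369 - 4q_B - 2(q_W) = 0.
Willow's first-order condition: 329 - 4q_W - 2(q_B) = 0.
Best responses: q_B = (369 - 2q_W)/4, q_W = (329 - 2q_B)/4.
Solving the pair: q_B = 409/6, q_W = 289/6.

48.17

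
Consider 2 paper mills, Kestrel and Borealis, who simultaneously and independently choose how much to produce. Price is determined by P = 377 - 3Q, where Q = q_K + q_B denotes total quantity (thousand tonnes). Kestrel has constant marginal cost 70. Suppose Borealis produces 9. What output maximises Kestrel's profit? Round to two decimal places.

With the rival's output fixed at 9, Kestrel's profit is π_K = (377 - 3·9 - 3q_K)q_K - (70q_K) = (350 - 3q_K)q_K - (70q_K).
∂π_K/∂q_K = 280 - 6q_K = 0, so q_K = 140/3.

46.67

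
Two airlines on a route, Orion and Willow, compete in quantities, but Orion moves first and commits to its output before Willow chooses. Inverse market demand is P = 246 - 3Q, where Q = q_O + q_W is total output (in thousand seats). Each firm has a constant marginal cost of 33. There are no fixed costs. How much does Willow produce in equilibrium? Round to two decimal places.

17.75

The follower Willow best-responds to any q_O: π_W = (246 - 3Q)q_W - 33q_W.
Follower FOC: 213 - 3q_O - 6q_W = 0, so q_W(q_O) = (213 - 3q_O)/6.
Orion substitutes q_W(q_O) into its own profit: π_O = q_O(246 - 3q_O - (213 - 3q_O)/2) - 33q_O = (279/2 - (3/2)q_O)q_O - 33q_O.
Maximising: ∂π_O/∂q_O = 213/2 - 3q_O = 0, giving q_O = 71/2.
Then q_W = (213 - 3·(71/2))/6 = 71/4.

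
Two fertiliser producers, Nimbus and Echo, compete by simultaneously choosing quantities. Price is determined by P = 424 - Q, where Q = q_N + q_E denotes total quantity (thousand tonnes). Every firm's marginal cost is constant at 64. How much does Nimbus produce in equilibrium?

Each firm earns π_i = (424 - Q)q_i - 64q_i.
Setting ∂π_i/∂q_i = 0 with rivals' quantities fixed: 360 - 2q_i - q_j = 0.
With identical firms every q_j equals q_i, so q_j = q_i and 360 = 3q_i, giving q_i = 120.

120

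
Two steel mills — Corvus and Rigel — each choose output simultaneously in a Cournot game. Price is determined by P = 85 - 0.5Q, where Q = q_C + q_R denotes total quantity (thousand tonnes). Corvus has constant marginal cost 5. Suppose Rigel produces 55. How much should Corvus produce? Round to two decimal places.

52.50

With the rival's output fixed at 55, Corvus's profit is π_C = (85 - (1/2)·55 - (1/2)q_C)q_C - (5q_C) = (115/2 - (1/2)q_C)q_C - (5q_C).
∂π_C/∂q_C = 105/2 - q_C = 0, so q_C = 105/2.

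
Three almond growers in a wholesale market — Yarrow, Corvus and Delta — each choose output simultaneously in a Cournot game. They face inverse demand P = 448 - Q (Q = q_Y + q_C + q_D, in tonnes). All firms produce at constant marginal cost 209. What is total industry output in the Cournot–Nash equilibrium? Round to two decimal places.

A representative firm's profit is π_i = q_i(448 - Q) - 209q_i.
First-order condition (treating rivals' output as given): 239 - 2q_i - Σ_{j≠i} q_j = 0.
With identical firms every q_j equals q_i, so Σ_{j≠i} q_j = 2q_i and 239 = 4q_i, giving q_i = 239/4.
Total output Q = 239/4 + 239/4 + 239/4 = 717/4.

179.25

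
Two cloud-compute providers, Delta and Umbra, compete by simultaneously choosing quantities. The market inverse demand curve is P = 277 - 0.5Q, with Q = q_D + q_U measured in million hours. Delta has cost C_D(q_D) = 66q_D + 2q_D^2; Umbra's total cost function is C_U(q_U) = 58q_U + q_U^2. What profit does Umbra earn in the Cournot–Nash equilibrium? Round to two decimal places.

Delta's profit: π_D = (277 - 0.5Q)q_D - (66q_D + 2q_D²). Setting ∂π_D/∂q_D = 0: 211 - 5q_D - (1/2)(q_U) = 0.
Umbra's first-order condition: 219 - 3q_U - (1/2)(q_D) = 0.
Best responses: q_D = (211 - (1/2)q_U)/5, q_U = (219 - (1/2)q_D)/3.
Solving the pair: q_D = 35.4915, q_U = 67.0847.
Price P = 277 - (1/2)·102.5763 = 225.7119.
Umbra's profit: 225.7119·67.0847 - 58·67.0847 - 67.0847² = 6750.5447.

6750.54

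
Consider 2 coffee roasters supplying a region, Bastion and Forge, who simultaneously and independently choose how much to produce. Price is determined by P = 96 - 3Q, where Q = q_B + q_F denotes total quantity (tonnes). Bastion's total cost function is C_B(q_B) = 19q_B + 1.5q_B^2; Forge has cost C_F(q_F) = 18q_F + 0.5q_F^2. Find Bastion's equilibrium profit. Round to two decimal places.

Bastion's profit: π_B = (96 - 3Q)q_B - (19q_B + (3/2)q_B²). Setting ∂π_B/∂q_B = 0: 77 - 9q_B - 3(q_F) = 0.
Forge's first-order condition: 78 - 7q_F - 3(q_B) = 0.
Rearranging gives the reaction functions q_B = (77 - 3q_F)/9 and q_F = (78 - 3q_B)/7.
Solving the pair: q_B = 305/54, q_F = 157/18.
Price P = 96 - 3·(388/27) = 476/9.
Bastion's profit: (476/9)·(305/54) - 19·(305/54) - (3/2)(305/54)² = 143.5571.

143.56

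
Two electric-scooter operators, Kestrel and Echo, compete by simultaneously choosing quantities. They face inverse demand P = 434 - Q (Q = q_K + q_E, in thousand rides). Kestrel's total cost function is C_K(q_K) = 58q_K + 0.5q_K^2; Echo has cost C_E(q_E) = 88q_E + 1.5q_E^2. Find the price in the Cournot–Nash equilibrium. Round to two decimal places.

277.14

Kestrel's profit: π_K = (434 - Q)q_K - (58q_K + (1/2)q_K²). Setting ∂π_K/∂q_K = 0: 376 - 3q_K - (q_E) = 0.
Echo's first-order condition: 346 - 5q_E - (q_K) = 0.
So q_K = (376 - q_E)/3 and q_E = (346 - q_K)/5.
Solving the pair: q_K = 767/7, q_E = 331/7.
Total output Q = 1098/7, so price P = 434 - 1098/7 = 1940/7.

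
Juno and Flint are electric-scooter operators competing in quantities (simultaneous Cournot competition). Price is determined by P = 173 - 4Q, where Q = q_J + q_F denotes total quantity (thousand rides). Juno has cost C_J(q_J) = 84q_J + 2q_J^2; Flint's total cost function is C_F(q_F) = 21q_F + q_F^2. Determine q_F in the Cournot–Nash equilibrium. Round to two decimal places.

Juno's profit: π_J = (173 - 4Q)q_J - (84q_J + 2q_J²). Setting ∂π_J/∂q_J = 0: 89 - 12q_J - 4(q_F) = 0.
Flint's first-order condition: 152 - 10q_F - 4(q_J) = 0.
So q_J = (89 - 4q_F)/12 and q_F = (152 - 4q_J)/10.
Solving the pair: q_J = 141/52, q_F = 367/26.

14.12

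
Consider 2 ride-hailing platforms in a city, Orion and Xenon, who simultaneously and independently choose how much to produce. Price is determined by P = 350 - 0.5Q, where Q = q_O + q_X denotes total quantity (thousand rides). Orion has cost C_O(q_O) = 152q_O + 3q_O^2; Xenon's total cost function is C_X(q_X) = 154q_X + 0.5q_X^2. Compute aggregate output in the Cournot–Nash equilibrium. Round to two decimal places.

Orion's profit: π_O = (350 - 0.5Q)q_O - (152q_O + 3q_O²). Setting ∂π_O/∂q_O = 0: 198 - 7q_O - (1/2)(q_X) = 0.
Xenon's profit: π_X = (350 - 0.5Q)q_X - (154q_X + (1/2)q_X²). Setting ∂π_X/∂q_X = 0: 196 - 2q_X - (1/2)(q_O) = 0.
Rearranging gives the reaction functions q_O = (198 - (1/2)q_X)/7 and q_X = (196 - (1/2)q_O)/2.
Solving the pair: q_O = 1192/55, q_X = 92.5818.
Total output Q = 1192/55 + 92.5818 = 114.2545.

114.25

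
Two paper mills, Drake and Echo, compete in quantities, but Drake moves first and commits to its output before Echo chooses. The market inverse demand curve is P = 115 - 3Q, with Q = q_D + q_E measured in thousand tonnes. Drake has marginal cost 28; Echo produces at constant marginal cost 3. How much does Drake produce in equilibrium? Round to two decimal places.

10.33

The follower Echo best-responds to any q_D: π_E = (115 - 3Q)q_E - 3q_E.
Follower FOC: 112 - 3q_D - 6q_E = 0, so q_E(q_D) = (112 - 3q_D)/6.
Drake substitutes q_E(q_D) into its own profit: π_D = q_D(115 - 3q_D - (112 - 3q_D)/2) - 28q_D = (59 - (3/2)q_D)q_D - 28q_D.
The leader's first-order condition 31 - 3q_D = 0 yields q_D = 31/3.
Then q_E = (112 - 3·(31/3))/6 = 27/2.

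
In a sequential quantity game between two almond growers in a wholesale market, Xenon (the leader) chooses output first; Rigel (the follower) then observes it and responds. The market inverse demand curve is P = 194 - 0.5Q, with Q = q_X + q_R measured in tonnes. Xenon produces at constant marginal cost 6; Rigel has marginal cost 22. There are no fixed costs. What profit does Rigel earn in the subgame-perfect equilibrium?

2450

Solve by backward induction. Given q_X, the follower Rigel maximises π_R = (194 - (1/2)q_X - (1/2)q_R)q_R - 22q_R.
∂π_R/∂q_R = 172 - (1/2)q_X - q_R = 0 gives the reaction function q_R = (172 - (1/2)q_X).
The leader anticipates this reaction. Substituting into P = 194 - 0.5Q gives P = 108 - (1/4)q_X, so π_X = (108 - (1/4)q_X)q_X - 6q_X.
The leader's first-order condition 102 - (1/2)q_X = 0 yields q_X = 204.
Then q_R = (172 - (1/2)·204) = 70.
Price P = 194 - (1/2)·274 = 57.
Rigel's profit: (57 - 22)·70 = 2450.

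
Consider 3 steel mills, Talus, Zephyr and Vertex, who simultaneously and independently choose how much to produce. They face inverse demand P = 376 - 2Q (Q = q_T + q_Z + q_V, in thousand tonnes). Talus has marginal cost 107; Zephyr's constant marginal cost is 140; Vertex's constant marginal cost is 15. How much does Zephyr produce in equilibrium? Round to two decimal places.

9.75

Talus's profit: π_T = (376 - 2Q)q_T - (107q_T). Setting ∂π_T/∂q_T = 0: 269 - 4q_T - 2(q_Z + q_V) = 0.
Zephyr's profit: π_Z = (376 - 2Q)q_Z - (140q_Z). Setting ∂π_Z/∂q_Z = 0: 236 - 4q_Z - 2(q_T + q_V) = 0.
Vertex's first-order condition: 361 - 4q_V - 2(q_T + q_Z) = 0.
Adding the 3 conditions: 866 − 4Q − 4Q = 0, i.e. Q = 433/4.
Back-substituting: q_T = (269 − 433/2)/2 = 105/4, q_Z = (236 − 433/2)/2 = 39/4, q_V = (361 − 433/2)/2 = 289/4.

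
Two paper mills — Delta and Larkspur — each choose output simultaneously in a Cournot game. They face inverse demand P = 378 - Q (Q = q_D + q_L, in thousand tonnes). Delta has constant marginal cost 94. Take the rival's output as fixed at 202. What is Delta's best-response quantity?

With the rival's output fixed at 202, Delta's profit is π_D = (378 - 202 - q_D)q_D - (94q_D) = (176 - q_D)q_D - (94q_D).
∂π_D/∂q_D = 82 - 2q_D = 0, so q_D = 41.

41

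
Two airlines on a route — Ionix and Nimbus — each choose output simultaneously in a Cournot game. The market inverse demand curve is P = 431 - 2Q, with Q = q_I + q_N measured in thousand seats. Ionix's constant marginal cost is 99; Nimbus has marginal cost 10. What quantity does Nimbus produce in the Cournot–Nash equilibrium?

85

Ionix's profit: π_I = (431 - 2Q)q_I - (99q_I). Setting ∂π_I/∂q_I = 0: 332 - 4q_I - 2(q_N) = 0.
Nimbus's profit: π_N = (431 - 2Q)q_N - (10q_N). Setting ∂π_N/∂q_N = 0: 421 - 4q_N - 2(q_I) = 0.
So q_I = (332 - 2q_N)/4 and q_N = (421 - 2q_I)/4.
Substituting one into the other gives q_I = 81/2 and q_N = 85.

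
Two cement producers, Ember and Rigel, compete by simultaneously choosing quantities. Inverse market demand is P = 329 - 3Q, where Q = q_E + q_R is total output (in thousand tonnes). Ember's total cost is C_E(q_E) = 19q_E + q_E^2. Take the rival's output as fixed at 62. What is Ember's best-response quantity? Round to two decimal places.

15.50

With the rival's output fixed at 62, Ember's profit is π_E = (329 - 3·62 - 3q_E)q_E - (19q_E + q_E²) = (143 - 3q_E)q_E - (19q_E + q_E²).
∂π_E/∂q_E = 124 - 8q_E = 0, so q_E = 31/2.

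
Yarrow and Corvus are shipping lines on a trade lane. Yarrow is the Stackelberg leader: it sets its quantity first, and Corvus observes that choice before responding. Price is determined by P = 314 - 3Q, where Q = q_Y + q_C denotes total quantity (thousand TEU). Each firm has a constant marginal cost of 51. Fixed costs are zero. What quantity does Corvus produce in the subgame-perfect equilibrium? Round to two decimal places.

21.92

The follower Corvus best-responds to any q_Y: π_C = (314 - 3Q)q_C - 51q_C.
Follower FOC: 263 - 3q_Y - 6q_C = 0, so q_C(q_Y) = (263 - 3q_Y)/6.
Yarrow substitutes q_C(q_Y) into its own profit: π_Y = q_Y(314 - 3q_Y - (263 - 3q_Y)/2) - 51q_Y = (365/2 - (3/2)q_Y)q_Y - 51q_Y.
Leader FOC: 263/2 - 3q_Y = 0, so q_Y = 263/6.
Then q_C = (263 - 3·(263/6))/6 = 263/12.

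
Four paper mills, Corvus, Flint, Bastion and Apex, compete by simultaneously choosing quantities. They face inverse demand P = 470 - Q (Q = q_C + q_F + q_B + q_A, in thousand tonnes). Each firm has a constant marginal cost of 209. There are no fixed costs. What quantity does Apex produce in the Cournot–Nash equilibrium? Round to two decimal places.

52.20

A representative firm's profit is π_i = q_i(470 - Q) - 209q_i.
Setting ∂π_i/∂q_i = 0 with rivals' quantities fixed: 261 - 2q_i - Σ_{j≠i} q_j = 0.
With identical firms every q_j equals q_i, so Σ_{j≠i} q_j = 3q_i and 261 = 5q_i, giving q_i = 261/5.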